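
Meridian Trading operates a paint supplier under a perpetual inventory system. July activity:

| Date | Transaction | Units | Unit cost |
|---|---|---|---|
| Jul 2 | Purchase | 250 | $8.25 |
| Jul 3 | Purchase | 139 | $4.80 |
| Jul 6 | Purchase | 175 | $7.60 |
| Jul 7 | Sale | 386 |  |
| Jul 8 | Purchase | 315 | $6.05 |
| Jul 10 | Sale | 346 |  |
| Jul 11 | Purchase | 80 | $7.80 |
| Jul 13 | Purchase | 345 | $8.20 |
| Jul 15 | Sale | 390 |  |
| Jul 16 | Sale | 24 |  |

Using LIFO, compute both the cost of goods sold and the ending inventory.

Jul 7, 386 sold [LIFO — newest first]: 175 @ $7.60 + 139 @ $4.80 + 72 @ $8.25 = $2,591.20
Jul 10, 346 sold [LIFO — newest first]: 315 @ $6.05 + 31 @ $8.25 = $2,161.50
Jul 15, 390 sold [LIFO — newest first]: 345 @ $8.20 + 45 @ $7.80 = $3,180.00
Jul 16, 24 sold [LIFO — newest first]: 24 @ $7.80 = $187.20
Total COGS = $2,591.20 + $2,161.50 + $3,180.00 + $187.20 = $8,119.90
Ending inventory: 147 @ $8.25 + 11 @ $7.80 = $1,298.55
Check: goods available $9,418.45 = COGS $8,119.90 + ending $1,298.55

COGS = $8,119.90; ending inventory = $1,298.55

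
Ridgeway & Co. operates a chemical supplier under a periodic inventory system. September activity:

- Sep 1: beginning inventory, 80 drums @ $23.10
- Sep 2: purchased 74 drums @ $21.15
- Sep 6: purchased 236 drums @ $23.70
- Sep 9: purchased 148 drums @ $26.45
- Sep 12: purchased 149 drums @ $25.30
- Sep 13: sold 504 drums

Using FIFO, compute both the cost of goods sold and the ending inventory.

Sep 13, 504 sold [FIFO — oldest first]: 80 @ $23.10 + 74 @ $21.15 + 236 @ $23.70 + 114 @ $26.45 = $12,021.60
Ending inventory: 34 @ $26.45 + 149 @ $25.30 = $4,669.00

COGS = $12,021.60; ending inventory = $4,669.00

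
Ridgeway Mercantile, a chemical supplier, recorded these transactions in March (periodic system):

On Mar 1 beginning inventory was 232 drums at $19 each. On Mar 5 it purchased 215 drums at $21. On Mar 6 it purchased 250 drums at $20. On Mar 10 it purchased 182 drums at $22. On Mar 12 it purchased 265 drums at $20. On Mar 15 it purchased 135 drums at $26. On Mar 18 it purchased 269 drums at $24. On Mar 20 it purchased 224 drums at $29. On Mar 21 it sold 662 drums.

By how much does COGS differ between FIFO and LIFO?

$3,919

FIFO COGS: 232 @ $19 + 215 @ $21 + 215 @ $20 = $13,223
LIFO COGS: 224 @ $29 + 269 @ $24 + 135 @ $26 + 34 @ $20 = $17,142
Difference = |$13,223 − $17,142| = $3,919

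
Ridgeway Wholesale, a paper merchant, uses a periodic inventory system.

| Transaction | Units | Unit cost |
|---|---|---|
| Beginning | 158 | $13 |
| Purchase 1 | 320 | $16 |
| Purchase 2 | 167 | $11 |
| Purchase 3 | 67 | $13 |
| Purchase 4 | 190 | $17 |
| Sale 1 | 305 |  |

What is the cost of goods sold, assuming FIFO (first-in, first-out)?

COGS = $4,406

Sale 1 (305) [FIFO — oldest first]: 158 @ $13 + 147 @ $16 = $4,406
Ending inventory: 173 @ $16 + 167 @ $11 + 67 @ $13 + 190 @ $17 = $8,706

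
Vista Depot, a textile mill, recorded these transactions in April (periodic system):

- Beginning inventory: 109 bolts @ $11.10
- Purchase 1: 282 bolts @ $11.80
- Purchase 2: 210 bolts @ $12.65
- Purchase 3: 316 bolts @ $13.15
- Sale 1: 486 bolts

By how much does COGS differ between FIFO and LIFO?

FIFO COGS: 109 @ $11.10 + 282 @ $11.80 + 95 @ $12.65 = $5,739.25
LIFO COGS: 316 @ $13.15 + 170 @ $12.65 = $6,305.90
Difference = |$5,739.25 − $6,305.90| = $566.65

$566.65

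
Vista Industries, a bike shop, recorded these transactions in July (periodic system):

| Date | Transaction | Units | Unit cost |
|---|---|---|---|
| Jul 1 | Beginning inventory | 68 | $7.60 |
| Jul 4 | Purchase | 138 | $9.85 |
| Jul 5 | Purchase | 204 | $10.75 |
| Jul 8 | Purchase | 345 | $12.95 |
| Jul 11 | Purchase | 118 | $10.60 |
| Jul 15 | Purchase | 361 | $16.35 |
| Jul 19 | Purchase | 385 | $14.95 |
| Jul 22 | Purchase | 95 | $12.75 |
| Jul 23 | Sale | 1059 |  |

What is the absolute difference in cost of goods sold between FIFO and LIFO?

FIFO COGS: 68 @ $7.60 + 138 @ $9.85 + 204 @ $10.75 + 345 @ $12.95 + 118 @ $10.60 + 186 @ $16.35 = $12,828.75
LIFO COGS: 95 @ $12.75 + 385 @ $14.95 + 361 @ $16.35 + 118 @ $10.60 + 100 @ $12.95 = $15,415.15
Difference = |$12,828.75 − $15,415.15| = $2,586.40

$2,586.40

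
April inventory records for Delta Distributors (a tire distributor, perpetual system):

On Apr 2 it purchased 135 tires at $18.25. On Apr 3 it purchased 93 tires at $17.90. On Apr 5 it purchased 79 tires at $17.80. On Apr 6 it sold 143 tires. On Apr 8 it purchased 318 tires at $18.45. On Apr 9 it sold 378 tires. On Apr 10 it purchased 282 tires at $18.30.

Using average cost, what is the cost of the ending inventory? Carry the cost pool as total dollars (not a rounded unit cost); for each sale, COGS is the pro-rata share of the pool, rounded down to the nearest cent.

After Apr 2: 135 on hand, pool $2,463.75 (≈ $18.2500 each)
After Apr 3: 228 on hand, pool $4,128.45 (≈ $18.1072 each)
After Apr 5: 307 on hand, pool $5,534.65 (≈ $18.0282 each)
Apr 6, sell 143: 143/307 × $5,534.65 → $2,578.02
After Apr 8: 482 on hand, pool $8,823.73 (≈ $18.3065 each)
Apr 9, sell 378: 378/482 × $8,823.73 → $6,919.85
After Apr 10: 386 on hand, pool $7,064.48 (≈ $18.3018 each)
Total COGS = $2,578.02 + $6,919.85 = $9,497.87
Ending inventory (cost pool remaining) = $7,064.48
Check: goods available $16,562.35 = COGS $9,497.87 + ending $7,064.48

Ending inventory = $7,064.48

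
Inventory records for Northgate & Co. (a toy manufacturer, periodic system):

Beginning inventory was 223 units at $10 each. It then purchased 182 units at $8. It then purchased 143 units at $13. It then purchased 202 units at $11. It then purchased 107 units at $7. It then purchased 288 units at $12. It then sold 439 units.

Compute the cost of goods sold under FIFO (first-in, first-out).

COGS = $4,128

Sale 1 (439) [FIFO — oldest first]: 223 @ $10 + 182 @ $8 + 34 @ $13 = $4,128
Ending inventory: 109 @ $13 + 202 @ $11 + 107 @ $7 + 288 @ $12 = $7,844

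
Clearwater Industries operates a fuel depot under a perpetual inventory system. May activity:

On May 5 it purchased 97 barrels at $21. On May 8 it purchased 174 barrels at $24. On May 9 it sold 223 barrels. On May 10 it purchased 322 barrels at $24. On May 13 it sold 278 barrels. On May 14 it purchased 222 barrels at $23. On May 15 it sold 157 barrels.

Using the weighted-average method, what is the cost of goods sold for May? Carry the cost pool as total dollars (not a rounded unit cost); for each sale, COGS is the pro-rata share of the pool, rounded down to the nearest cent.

After May 5: 97 on hand, pool $2,037.00 (≈ $21.0000 each)
After May 8: 271 on hand, pool $6,213.00 (≈ $22.9262 each)
May 9, sell 223: 223/271 × $6,213.00 → $5,112.54
After May 10: 370 on hand, pool $8,828.46 (≈ $23.8607 each)
May 13, sell 278: 278/370 × $8,828.46 → $6,633.27
After May 14: 314 on hand, pool $7,301.19 (≈ $23.2522 each)
May 15, sell 157: 157/314 × $7,301.19 → $3,650.59
Total COGS = $5,112.54 + $6,633.27 + $3,650.59 = $15,396.40
Ending inventory (cost pool remaining) = $3,650.60

COGS = $15,396.40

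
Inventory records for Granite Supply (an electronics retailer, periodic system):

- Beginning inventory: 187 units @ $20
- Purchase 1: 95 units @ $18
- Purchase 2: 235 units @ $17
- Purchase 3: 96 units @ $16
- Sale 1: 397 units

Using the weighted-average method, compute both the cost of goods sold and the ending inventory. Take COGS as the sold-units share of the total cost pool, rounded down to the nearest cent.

Sale 1, sell 397: 397/613 × $10,981.00 → $7,111.67
Ending inventory (cost pool remaining) = $3,869.33

COGS = $7,111.67; ending inventory = $3,869.33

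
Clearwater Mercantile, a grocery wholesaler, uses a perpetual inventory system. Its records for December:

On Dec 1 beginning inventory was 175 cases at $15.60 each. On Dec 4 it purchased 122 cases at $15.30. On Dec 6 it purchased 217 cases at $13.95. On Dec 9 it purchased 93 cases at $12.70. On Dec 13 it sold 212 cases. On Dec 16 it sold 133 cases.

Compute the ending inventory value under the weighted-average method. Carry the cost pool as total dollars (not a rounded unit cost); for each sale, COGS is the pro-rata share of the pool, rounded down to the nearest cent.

After Dec 1: 175 on hand, pool $2,730.00 (≈ $15.6000 each)
After Dec 4: 297 on hand, pool $4,596.60 (≈ $15.4768 each)
After Dec 6: 514 on hand, pool $7,623.75 (≈ $14.8322 each)
After Dec 9: 607 on hand, pool $8,804.85 (≈ $14.5055 each)
Dec 13, sell 212: 212/607 × $8,804.85 → $3,075.17
Dec 16, sell 133: 133/395 × $5,729.68 → $1,929.23
Total COGS = $3,075.17 + $1,929.23 = $5,004.40
Ending inventory (cost pool remaining) = $3,800.45

Ending inventory = $3,800.45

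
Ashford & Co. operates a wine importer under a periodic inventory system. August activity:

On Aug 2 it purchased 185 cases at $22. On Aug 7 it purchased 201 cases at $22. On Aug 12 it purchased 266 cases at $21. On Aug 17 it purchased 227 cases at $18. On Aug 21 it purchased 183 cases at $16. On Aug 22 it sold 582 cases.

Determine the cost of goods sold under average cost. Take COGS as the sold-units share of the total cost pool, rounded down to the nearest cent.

COGS = $11,558.89

Aug 22, sell 582: 582/1062 × $21,092.00 → $11,558.89
Ending inventory (cost pool remaining) = $9,533.11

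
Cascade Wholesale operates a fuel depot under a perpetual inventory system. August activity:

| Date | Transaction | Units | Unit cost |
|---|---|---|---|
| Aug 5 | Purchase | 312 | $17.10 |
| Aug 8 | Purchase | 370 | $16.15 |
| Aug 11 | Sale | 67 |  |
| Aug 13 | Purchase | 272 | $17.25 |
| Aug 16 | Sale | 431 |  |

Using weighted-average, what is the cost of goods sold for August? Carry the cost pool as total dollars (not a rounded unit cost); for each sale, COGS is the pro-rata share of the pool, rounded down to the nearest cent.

COGS = $8,347.07

After Aug 5: 312 on hand, pool $5,335.20 (≈ $17.1000 each)
After Aug 8: 682 on hand, pool $11,310.70 (≈ $16.5846 each)
Aug 11, sell 67: 67/682 × $11,310.70 → $1,111.16
After Aug 13: 887 on hand, pool $14,891.54 (≈ $16.7887 each)
Aug 16, sell 431: 431/887 × $14,891.54 → $7,235.91
Total COGS = $1,111.16 + $7,235.91 = $8,347.07
Ending inventory (cost pool remaining) = $7,655.63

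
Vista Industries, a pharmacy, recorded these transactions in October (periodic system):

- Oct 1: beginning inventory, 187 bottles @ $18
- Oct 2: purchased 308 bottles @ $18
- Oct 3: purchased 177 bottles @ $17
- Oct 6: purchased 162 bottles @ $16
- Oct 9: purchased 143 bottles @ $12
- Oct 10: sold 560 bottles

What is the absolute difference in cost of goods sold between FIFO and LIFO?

FIFO COGS: 187 @ $18 + 308 @ $18 + 65 @ $17 = $10,015
LIFO COGS: 143 @ $12 + 162 @ $16 + 177 @ $17 + 78 @ $18 = $8,721
Difference = |$10,015 − $8,721| = $1,294

$1,294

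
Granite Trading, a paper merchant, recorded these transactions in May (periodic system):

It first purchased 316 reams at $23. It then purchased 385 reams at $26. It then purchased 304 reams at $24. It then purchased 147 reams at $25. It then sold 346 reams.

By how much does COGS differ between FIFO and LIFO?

$403

FIFO COGS: 316 @ $23 + 30 @ $26 = $8,048
LIFO COGS: 147 @ $25 + 199 @ $24 = $8,451
Difference = |$8,048 − $8,451| = $403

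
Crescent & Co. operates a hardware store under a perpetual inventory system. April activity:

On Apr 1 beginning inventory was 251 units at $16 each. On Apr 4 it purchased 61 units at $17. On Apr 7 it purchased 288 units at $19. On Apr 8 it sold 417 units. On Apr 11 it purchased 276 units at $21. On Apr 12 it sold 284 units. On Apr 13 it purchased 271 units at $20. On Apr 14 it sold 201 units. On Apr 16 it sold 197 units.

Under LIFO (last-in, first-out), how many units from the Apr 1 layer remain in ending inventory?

48

Apr 8, 417 sold [LIFO — newest first]: 288 @ $19 + 61 @ $17 + 68 @ $16 = $7,597
Apr 12, 284 sold [LIFO — newest first]: 276 @ $21 + 8 @ $16 = $5,924
Apr 14, 201 sold [LIFO — newest first]: 201 @ $20 = $4,020
Apr 16, 197 sold [LIFO — newest first]: 70 @ $20 + 127 @ $16 = $3,432
Total COGS = $7,597 + $5,924 + $4,020 + $3,432 = $20,973
Ending inventory: 48 @ $16 = $768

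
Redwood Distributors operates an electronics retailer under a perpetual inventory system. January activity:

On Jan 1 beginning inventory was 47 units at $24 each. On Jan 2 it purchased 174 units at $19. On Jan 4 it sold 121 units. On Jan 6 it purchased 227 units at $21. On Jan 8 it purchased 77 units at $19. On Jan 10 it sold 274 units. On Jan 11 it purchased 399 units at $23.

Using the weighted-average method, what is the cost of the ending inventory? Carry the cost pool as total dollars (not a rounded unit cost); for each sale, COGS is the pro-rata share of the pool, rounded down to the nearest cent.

After Jan 1: 47 on hand, pool $1,128.00 (≈ $24.0000 each)
After Jan 2: 221 on hand, pool $4,434.00 (≈ $20.0633 each)
Jan 4, sell 121: 121/221 × $4,434.00 → $2,427.66
After Jan 6: 327 on hand, pool $6,773.34 (≈ $20.7136 each)
After Jan 8: 404 on hand, pool $8,236.34 (≈ $20.3870 each)
Jan 10, sell 274: 274/404 × $8,236.34 → $5,586.03
After Jan 11: 529 on hand, pool $11,827.31 (≈ $22.3579 each)
Total COGS = $2,427.66 + $5,586.03 = $8,013.69
Ending inventory (cost pool remaining) = $11,827.31

Ending inventory = $11,827.31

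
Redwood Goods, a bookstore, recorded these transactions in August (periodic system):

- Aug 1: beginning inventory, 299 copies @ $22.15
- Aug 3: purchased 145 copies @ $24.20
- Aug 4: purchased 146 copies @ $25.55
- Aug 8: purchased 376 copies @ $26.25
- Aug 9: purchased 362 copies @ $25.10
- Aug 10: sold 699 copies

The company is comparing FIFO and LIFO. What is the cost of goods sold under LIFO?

COGS = $17,932.45

FIFO COGS: 299 @ $22.15 + 145 @ $24.20 + 146 @ $25.55 + 109 @ $26.25 = $16,723.40
LIFO COGS: 362 @ $25.10 + 337 @ $26.25 = $17,932.45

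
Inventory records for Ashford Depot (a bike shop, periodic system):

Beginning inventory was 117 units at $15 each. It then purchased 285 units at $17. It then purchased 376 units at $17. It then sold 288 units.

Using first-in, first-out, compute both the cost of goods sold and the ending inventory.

Sale 1 (288) [FIFO — oldest first]: 117 @ $15 + 171 @ $17 = $4,662
Ending inventory: 114 @ $17 + 376 @ $17 = $8,330
Check: goods available $12,992 = COGS $4,662 + ending $8,330

COGS = $4,662; ending inventory = $8,330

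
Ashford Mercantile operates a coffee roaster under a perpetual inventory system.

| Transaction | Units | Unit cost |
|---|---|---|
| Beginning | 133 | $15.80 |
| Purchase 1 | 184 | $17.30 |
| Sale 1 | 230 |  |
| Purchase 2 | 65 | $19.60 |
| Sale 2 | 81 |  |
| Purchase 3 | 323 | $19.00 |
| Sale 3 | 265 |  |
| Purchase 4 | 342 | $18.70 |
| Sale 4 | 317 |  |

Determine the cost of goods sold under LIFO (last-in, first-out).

COGS = $16,399.70

Sale 1 (230) [LIFO — newest first]: 184 @ $17.30 + 46 @ $15.80 = $3,910.00
Sale 2 (81) [LIFO — newest first]: 65 @ $19.60 + 16 @ $15.80 = $1,526.80
Sale 3 (265) [LIFO — newest first]: 265 @ $19.00 = $5,035.00
Sale 4 (317) [LIFO — newest first]: 317 @ $18.70 = $5,927.90
Total COGS = $3,910.00 + $1,526.80 + $5,035.00 + $5,927.90 = $16,399.70
Ending inventory: 71 @ $15.80 + 58 @ $19.00 + 25 @ $18.70 = $2,691.30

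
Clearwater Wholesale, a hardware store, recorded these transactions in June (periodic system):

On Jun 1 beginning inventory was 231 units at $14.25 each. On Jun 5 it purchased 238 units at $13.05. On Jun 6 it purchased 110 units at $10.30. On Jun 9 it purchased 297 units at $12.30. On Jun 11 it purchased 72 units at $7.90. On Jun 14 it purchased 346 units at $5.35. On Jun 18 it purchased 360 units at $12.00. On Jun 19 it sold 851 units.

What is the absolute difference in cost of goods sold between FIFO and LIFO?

FIFO COGS: 231 @ $14.25 + 238 @ $13.05 + 110 @ $10.30 + 272 @ $12.30 = $10,876.25
LIFO COGS: 360 @ $12.00 + 346 @ $5.35 + 72 @ $7.90 + 73 @ $12.30 = $7,637.80
Difference = |$10,876.25 − $7,637.80| = $3,238.45

$3,238.45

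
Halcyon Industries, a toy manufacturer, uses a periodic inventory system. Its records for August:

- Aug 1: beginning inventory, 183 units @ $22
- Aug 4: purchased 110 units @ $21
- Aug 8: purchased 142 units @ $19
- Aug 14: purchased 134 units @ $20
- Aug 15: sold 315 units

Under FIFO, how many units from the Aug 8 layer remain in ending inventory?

Aug 15, 315 sold [FIFO — oldest first]: 183 @ $22 + 110 @ $21 + 22 @ $19 = $6,754
Ending inventory: 120 @ $19 + 134 @ $20 = $4,960
Check: goods available $11,714 = COGS $6,754 + ending $4,960

120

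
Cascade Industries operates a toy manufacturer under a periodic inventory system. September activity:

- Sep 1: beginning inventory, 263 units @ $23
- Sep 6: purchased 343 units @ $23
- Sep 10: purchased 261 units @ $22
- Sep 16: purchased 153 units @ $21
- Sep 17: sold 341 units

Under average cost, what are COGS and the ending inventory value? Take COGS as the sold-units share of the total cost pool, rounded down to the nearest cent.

COGS = $7,653.44; ending inventory = $15,239.56

Sep 17, sell 341: 341/1020 × $22,893.00 → $7,653.44
Ending inventory (cost pool remaining) = $15,239.56
Check: goods available $22,893.00 = COGS $7,653.44 + ending $15,239.56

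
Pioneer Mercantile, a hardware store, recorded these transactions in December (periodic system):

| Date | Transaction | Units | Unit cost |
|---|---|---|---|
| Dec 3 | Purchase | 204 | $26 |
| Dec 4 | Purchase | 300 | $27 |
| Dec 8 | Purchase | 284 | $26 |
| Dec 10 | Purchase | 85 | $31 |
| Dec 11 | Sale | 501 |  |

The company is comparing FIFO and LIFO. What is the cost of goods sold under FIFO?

FIFO COGS: 204 @ $26 + 297 @ $27 = $13,323
LIFO COGS: 85 @ $31 + 284 @ $26 + 132 @ $27 = $13,583

COGS = $13,323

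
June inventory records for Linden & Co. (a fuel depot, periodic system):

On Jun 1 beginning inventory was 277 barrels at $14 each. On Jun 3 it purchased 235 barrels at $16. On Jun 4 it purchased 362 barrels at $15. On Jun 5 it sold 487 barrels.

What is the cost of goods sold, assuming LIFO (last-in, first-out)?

COGS = $7,430

Jun 5, 487 sold [LIFO — newest first]: 362 @ $15 + 125 @ $16 = $7,430
Ending inventory: 277 @ $14 + 110 @ $16 = $5,638
Check: goods available $13,068 = COGS $7,430 + ending $5,638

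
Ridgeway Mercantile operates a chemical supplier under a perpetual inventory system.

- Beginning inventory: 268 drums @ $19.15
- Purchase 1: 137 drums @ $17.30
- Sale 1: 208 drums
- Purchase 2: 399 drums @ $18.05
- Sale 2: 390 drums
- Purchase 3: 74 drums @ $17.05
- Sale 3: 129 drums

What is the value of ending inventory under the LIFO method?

Sale 1 (208) [LIFO — newest first]: 137 @ $17.30 + 71 @ $19.15 = $3,729.75
Sale 2 (390) [LIFO — newest first]: 390 @ $18.05 = $7,039.50
Sale 3 (129) [LIFO — newest first]: 74 @ $17.05 + 9 @ $18.05 + 46 @ $19.15 = $2,305.05
Total COGS = $3,729.75 + $7,039.50 + $2,305.05 = $13,074.30
Ending inventory: 151 @ $19.15 = $2,891.65

Ending inventory = $2,891.65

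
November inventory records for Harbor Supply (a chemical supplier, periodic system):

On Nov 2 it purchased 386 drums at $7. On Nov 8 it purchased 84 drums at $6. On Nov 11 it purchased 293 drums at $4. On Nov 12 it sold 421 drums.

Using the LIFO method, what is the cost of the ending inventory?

Ending inventory = $2,394

Nov 12, 421 sold [LIFO — newest first]: 293 @ $4 + 84 @ $6 + 44 @ $7 = $1,984
Ending inventory: 342 @ $7 = $2,394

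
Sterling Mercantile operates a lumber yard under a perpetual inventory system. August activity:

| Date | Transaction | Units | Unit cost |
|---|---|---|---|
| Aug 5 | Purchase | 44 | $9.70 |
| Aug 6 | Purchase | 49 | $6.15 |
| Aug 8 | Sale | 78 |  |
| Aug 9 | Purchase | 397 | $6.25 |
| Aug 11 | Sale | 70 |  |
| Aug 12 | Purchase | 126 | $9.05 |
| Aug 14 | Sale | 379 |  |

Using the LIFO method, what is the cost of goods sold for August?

COGS = $3,741.70

Aug 8, 78 sold [LIFO — newest first]: 49 @ $6.15 + 29 @ $9.70 = $582.65
Aug 11, 70 sold [LIFO — newest first]: 70 @ $6.25 = $437.50
Aug 14, 379 sold [LIFO — newest first]: 126 @ $9.05 + 253 @ $6.25 = $2,721.55
Total COGS = $582.65 + $437.50 + $2,721.55 = $3,741.70
Ending inventory: 15 @ $9.70 + 74 @ $6.25 = $608.00
Check: goods available $4,349.70 = COGS $3,741.70 + ending $608.00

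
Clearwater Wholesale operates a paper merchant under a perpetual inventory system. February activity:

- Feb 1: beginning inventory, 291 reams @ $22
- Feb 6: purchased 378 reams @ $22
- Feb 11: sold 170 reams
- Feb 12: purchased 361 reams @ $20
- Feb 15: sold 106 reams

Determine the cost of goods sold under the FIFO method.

COGS = $6,072

Feb 11, 170 sold [FIFO — oldest first]: 170 @ $22 = $3,740
Feb 15, 106 sold [FIFO — oldest first]: 106 @ $22 = $2,332
Total COGS = $3,740 + $2,332 = $6,072
Ending inventory: 15 @ $22 + 378 @ $22 + 361 @ $20 = $15,866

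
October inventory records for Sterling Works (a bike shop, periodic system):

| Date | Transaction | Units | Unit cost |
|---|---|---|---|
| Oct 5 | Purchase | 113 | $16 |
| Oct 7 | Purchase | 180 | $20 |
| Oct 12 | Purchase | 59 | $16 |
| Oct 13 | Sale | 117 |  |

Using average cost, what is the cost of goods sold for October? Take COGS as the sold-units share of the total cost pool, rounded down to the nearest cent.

COGS = $2,111.31

Oct 13, sell 117: 117/352 × $6,352.00 → $2,111.31
Ending inventory (cost pool remaining) = $4,240.69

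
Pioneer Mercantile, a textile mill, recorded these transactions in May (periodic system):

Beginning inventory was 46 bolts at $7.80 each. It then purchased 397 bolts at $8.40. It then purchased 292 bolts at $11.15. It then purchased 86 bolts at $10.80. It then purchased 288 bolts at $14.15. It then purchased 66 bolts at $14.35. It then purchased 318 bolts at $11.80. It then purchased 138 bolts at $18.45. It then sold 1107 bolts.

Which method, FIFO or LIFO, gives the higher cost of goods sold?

LIFO

FIFO COGS: 46 @ $7.80 + 397 @ $8.40 + 292 @ $11.15 + 86 @ $10.80 + 286 @ $14.15 = $11,925.10
LIFO COGS: 138 @ $18.45 + 318 @ $11.80 + 66 @ $14.35 + 288 @ $14.15 + 86 @ $10.80 + 211 @ $11.15 = $14,602.25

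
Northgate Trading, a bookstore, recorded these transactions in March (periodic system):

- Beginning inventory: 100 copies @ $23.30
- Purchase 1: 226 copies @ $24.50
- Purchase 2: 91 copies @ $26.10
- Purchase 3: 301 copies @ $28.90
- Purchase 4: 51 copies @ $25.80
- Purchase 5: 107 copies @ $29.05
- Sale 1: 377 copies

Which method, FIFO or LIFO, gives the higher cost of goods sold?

LIFO

FIFO COGS: 100 @ $23.30 + 226 @ $24.50 + 51 @ $26.10 = $9,198.10
LIFO COGS: 107 @ $29.05 + 51 @ $25.80 + 219 @ $28.90 = $10,753.25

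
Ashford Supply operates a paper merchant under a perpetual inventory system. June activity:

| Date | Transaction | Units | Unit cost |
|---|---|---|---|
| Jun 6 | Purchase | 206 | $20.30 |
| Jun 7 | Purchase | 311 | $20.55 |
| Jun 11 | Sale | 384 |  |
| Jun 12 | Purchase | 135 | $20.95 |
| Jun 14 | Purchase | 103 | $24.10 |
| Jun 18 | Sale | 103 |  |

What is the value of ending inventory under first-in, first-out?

Jun 11, 384 sold [FIFO — oldest first]: 206 @ $20.30 + 178 @ $20.55 = $7,839.70
Jun 18, 103 sold [FIFO — oldest first]: 103 @ $20.55 = $2,116.65
Total COGS = $7,839.70 + $2,116.65 = $9,956.35
Ending inventory: 30 @ $20.55 + 135 @ $20.95 + 103 @ $24.10 = $5,927.05

Ending inventory = $5,927.05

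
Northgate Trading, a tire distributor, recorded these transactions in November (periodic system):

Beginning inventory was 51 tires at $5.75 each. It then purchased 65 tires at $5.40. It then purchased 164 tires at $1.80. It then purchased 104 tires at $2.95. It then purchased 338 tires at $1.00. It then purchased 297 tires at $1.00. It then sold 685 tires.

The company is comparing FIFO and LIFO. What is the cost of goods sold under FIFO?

COGS = $1,547.25

FIFO COGS: 51 @ $5.75 + 65 @ $5.40 + 164 @ $1.80 + 104 @ $2.95 + 301 @ $1.00 = $1,547.25
LIFO COGS: 297 @ $1.00 + 338 @ $1.00 + 50 @ $2.95 = $782.50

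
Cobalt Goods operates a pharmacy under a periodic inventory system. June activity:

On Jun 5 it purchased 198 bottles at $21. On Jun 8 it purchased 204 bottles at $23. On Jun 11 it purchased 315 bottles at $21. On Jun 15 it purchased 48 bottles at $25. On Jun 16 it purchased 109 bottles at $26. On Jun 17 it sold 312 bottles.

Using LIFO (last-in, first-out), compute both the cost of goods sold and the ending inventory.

COGS = $7,289; ending inventory = $12,210

Jun 17, 312 sold [LIFO — newest first]: 109 @ $26 + 48 @ $25 + 155 @ $21 = $7,289
Ending inventory: 198 @ $21 + 204 @ $23 + 160 @ $21 = $12,210
Check: goods available $19,499 = COGS $7,289 + ending $12,210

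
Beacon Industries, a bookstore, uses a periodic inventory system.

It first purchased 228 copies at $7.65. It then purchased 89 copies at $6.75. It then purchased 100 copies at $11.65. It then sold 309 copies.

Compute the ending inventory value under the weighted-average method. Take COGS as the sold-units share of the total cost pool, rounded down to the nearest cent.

Ending inventory = $909.06

Sale 1, sell 309: 309/417 × $3,509.95 → $2,600.89
Ending inventory (cost pool remaining) = $909.06
Check: goods available $3,509.95 = COGS $2,600.89 + ending $909.06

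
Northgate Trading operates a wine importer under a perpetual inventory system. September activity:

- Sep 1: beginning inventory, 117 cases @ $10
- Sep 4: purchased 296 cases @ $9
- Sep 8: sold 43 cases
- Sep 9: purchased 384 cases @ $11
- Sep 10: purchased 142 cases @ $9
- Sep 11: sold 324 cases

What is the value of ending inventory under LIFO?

Ending inventory = $5,669

Sep 8, 43 sold [LIFO — newest first]: 43 @ $9 = $387
Sep 11, 324 sold [LIFO — newest first]: 142 @ $9 + 182 @ $11 = $3,280
Total COGS = $387 + $3,280 = $3,667
Ending inventory: 117 @ $10 + 253 @ $9 + 202 @ $11 = $5,669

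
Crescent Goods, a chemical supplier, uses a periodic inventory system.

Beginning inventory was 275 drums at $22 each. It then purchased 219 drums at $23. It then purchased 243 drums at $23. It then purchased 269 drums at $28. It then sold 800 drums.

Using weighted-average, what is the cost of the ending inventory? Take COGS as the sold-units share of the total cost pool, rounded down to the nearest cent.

Sale 1, sell 800: 800/1006 × $24,208.00 → $19,250.89
Ending inventory (cost pool remaining) = $4,957.11
Check: goods available $24,208.00 = COGS $19,250.89 + ending $4,957.11

Ending inventory = $4,957.11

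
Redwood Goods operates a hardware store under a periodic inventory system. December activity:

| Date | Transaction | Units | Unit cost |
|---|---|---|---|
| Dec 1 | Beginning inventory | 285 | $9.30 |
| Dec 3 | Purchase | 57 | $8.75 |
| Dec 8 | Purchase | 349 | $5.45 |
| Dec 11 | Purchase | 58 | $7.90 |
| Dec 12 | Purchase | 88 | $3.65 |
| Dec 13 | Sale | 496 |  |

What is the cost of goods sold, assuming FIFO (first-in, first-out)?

COGS = $3,988.55

Dec 13, 496 sold [FIFO — oldest first]: 285 @ $9.30 + 57 @ $8.75 + 154 @ $5.45 = $3,988.55
Ending inventory: 195 @ $5.45 + 58 @ $7.90 + 88 @ $3.65 = $1,842.15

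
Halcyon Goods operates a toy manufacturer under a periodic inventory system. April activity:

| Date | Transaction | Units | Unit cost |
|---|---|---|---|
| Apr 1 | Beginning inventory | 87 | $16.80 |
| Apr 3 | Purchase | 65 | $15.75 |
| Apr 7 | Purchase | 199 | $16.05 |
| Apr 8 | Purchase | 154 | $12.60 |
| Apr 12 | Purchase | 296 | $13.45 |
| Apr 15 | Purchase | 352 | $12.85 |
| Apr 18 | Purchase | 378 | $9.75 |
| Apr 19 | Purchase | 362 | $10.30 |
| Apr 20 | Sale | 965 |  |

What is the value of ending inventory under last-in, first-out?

Apr 20, 965 sold [LIFO — newest first]: 362 @ $10.30 + 378 @ $9.75 + 225 @ $12.85 = $10,305.35
Ending inventory: 87 @ $16.80 + 65 @ $15.75 + 199 @ $16.05 + 154 @ $12.60 + 296 @ $13.45 + 127 @ $12.85 = $13,232.85

Ending inventory = $13,232.85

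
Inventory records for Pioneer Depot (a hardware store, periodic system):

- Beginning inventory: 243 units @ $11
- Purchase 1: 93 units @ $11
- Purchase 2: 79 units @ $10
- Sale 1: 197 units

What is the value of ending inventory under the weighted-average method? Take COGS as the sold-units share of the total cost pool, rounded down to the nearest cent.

Sale 1, sell 197: 197/415 × $4,486.00 → $2,129.49
Ending inventory (cost pool remaining) = $2,356.51

Ending inventory = $2,356.51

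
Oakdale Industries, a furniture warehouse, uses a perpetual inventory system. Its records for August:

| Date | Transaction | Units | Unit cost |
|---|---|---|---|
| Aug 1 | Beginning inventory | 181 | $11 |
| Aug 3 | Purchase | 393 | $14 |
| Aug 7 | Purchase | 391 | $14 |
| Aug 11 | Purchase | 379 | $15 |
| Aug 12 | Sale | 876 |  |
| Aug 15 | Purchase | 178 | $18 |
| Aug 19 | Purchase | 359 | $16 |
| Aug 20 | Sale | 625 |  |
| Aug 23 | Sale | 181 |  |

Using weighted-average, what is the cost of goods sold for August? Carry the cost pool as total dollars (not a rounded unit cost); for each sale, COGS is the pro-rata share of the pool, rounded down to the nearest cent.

After Aug 1: 181 on hand, pool $1,991.00 (≈ $11.0000 each)
After Aug 3: 574 on hand, pool $7,493.00 (≈ $13.0540 each)
After Aug 7: 965 on hand, pool $12,967.00 (≈ $13.4373 each)
After Aug 11: 1344 on hand, pool $18,652.00 (≈ $13.8780 each)
Aug 12, sell 876: 876/1344 × $18,652.00 → $12,157.10
After Aug 15: 646 on hand, pool $9,698.90 (≈ $15.0138 each)
After Aug 19: 1005 on hand, pool $15,442.90 (≈ $15.3661 each)
Aug 20, sell 625: 625/1005 × $15,442.90 → $9,603.79
Aug 23, sell 181: 181/380 × $5,839.11 → $2,781.26
Total COGS = $12,157.10 + $9,603.79 + $2,781.26 = $24,542.15
Ending inventory (cost pool remaining) = $3,057.85
Check: goods available $27,600.00 = COGS $24,542.15 + ending $3,057.85

COGS = $24,542.15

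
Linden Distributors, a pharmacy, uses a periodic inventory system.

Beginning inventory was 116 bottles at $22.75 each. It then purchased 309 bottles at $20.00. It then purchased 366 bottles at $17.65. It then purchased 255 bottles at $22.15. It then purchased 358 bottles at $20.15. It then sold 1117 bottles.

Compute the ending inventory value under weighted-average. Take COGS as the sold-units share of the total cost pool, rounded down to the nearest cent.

Ending inventory = $5,752.44

Sale 1, sell 1117: 1117/1404 × $28,140.85 → $22,388.41
Ending inventory (cost pool remaining) = $5,752.44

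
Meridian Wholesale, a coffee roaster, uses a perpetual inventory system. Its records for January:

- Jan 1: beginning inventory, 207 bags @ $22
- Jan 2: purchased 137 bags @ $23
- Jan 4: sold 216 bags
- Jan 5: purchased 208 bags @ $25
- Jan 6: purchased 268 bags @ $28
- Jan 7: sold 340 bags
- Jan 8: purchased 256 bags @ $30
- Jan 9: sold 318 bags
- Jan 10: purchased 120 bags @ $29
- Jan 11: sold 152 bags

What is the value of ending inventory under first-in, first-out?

Jan 4, 216 sold [FIFO — oldest first]: 207 @ $22 + 9 @ $23 = $4,761
Jan 7, 340 sold [FIFO — oldest first]: 128 @ $23 + 208 @ $25 + 4 @ $28 = $8,256
Jan 9, 318 sold [FIFO — oldest first]: 264 @ $28 + 54 @ $30 = $9,012
Jan 11, 152 sold [FIFO — oldest first]: 152 @ $30 = $4,560
Total COGS = $4,761 + $8,256 + $9,012 + $4,560 = $26,589
Ending inventory: 50 @ $30 + 120 @ $29 = $4,980

Ending inventory = $4,980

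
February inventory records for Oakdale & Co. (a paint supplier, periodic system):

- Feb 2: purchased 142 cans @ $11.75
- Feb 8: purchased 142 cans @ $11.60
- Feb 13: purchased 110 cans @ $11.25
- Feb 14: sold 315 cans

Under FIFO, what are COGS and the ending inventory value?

Feb 14, 315 sold [FIFO — oldest first]: 142 @ $11.75 + 142 @ $11.60 + 31 @ $11.25 = $3,664.45
Ending inventory: 79 @ $11.25 = $888.75

COGS = $3,664.45; ending inventory = $888.75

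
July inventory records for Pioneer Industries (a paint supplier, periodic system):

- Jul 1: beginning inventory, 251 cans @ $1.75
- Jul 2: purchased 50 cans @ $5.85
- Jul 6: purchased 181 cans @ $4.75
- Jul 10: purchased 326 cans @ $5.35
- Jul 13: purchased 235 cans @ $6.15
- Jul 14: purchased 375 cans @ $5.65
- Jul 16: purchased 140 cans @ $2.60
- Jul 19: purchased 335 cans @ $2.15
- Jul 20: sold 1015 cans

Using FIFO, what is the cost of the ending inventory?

Ending inventory = $3,375.20

Jul 20, 1015 sold [FIFO — oldest first]: 251 @ $1.75 + 50 @ $5.85 + 181 @ $4.75 + 326 @ $5.35 + 207 @ $6.15 = $4,608.65
Ending inventory: 28 @ $6.15 + 375 @ $5.65 + 140 @ $2.60 + 335 @ $2.15 = $3,375.20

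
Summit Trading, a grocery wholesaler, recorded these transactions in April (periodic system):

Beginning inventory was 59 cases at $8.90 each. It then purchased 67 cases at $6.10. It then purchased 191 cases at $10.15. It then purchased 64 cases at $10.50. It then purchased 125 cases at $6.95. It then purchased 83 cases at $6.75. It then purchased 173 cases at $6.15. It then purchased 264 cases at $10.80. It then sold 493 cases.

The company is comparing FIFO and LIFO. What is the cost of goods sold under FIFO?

COGS = $4,322.85

FIFO COGS: 59 @ $8.90 + 67 @ $6.10 + 191 @ $10.15 + 64 @ $10.50 + 112 @ $6.95 = $4,322.85
LIFO COGS: 264 @ $10.80 + 173 @ $6.15 + 56 @ $6.75 = $4,293.15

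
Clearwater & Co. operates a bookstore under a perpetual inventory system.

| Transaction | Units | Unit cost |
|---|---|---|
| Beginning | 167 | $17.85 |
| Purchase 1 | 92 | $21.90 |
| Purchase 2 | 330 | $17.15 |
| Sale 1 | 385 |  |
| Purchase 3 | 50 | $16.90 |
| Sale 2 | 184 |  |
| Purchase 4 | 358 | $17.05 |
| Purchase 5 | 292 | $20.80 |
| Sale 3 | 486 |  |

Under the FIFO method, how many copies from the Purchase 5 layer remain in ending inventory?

Sale 1 (385) [FIFO — oldest first]: 167 @ $17.85 + 92 @ $21.90 + 126 @ $17.15 = $7,156.65
Sale 2 (184) [FIFO — oldest first]: 184 @ $17.15 = $3,155.60
Sale 3 (486) [FIFO — oldest first]: 20 @ $17.15 + 50 @ $16.90 + 358 @ $17.05 + 58 @ $20.80 = $8,498.30
Total COGS = $7,156.65 + $3,155.60 + $8,498.30 = $18,810.55
Ending inventory: 234 @ $20.80 = $4,867.20

234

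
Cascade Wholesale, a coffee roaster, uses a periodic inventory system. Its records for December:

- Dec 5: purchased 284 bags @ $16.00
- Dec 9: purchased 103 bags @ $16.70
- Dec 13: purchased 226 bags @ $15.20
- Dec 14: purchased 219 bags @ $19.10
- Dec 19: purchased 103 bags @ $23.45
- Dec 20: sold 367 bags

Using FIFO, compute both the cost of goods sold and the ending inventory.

COGS = $5,930.10; ending inventory = $10,367.45

Dec 20, 367 sold [FIFO — oldest first]: 284 @ $16.00 + 83 @ $16.70 = $5,930.10
Ending inventory: 20 @ $16.70 + 226 @ $15.20 + 219 @ $19.10 + 103 @ $23.45 = $10,367.45
Check: goods available $16,297.55 = COGS $5,930.10 + ending $10,367.45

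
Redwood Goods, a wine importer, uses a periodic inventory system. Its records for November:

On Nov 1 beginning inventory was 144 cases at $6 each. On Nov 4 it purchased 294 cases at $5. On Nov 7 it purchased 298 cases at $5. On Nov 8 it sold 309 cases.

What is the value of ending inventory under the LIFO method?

Ending inventory = $2,279

Nov 8, 309 sold [LIFO — newest first]: 298 @ $5 + 11 @ $5 = $1,545
Ending inventory: 144 @ $6 + 283 @ $5 = $2,279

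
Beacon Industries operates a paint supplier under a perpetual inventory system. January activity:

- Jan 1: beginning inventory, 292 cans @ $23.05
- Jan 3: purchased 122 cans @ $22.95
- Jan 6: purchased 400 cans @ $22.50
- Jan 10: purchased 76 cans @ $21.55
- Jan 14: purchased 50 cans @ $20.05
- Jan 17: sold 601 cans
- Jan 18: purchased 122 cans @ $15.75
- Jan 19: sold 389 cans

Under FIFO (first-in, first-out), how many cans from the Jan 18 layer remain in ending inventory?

Jan 17, 601 sold [FIFO — oldest first]: 292 @ $23.05 + 122 @ $22.95 + 187 @ $22.50 = $13,738.00
Jan 19, 389 sold [FIFO — oldest first]: 213 @ $22.50 + 76 @ $21.55 + 50 @ $20.05 + 50 @ $15.75 = $8,220.30
Total COGS = $13,738.00 + $8,220.30 = $21,958.30
Ending inventory: 72 @ $15.75 = $1,134.00

72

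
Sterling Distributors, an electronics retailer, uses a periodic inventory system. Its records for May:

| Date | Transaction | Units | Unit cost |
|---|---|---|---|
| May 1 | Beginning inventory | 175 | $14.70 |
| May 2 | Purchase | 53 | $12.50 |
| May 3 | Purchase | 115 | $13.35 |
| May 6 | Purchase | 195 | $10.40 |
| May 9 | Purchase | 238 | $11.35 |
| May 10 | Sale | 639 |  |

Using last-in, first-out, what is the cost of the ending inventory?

Ending inventory = $2,013.90

May 10, 639 sold [LIFO — newest first]: 238 @ $11.35 + 195 @ $10.40 + 115 @ $13.35 + 53 @ $12.50 + 38 @ $14.70 = $7,485.65
Ending inventory: 137 @ $14.70 = $2,013.90
Check: goods available $9,499.55 = COGS $7,485.65 + ending $2,013.90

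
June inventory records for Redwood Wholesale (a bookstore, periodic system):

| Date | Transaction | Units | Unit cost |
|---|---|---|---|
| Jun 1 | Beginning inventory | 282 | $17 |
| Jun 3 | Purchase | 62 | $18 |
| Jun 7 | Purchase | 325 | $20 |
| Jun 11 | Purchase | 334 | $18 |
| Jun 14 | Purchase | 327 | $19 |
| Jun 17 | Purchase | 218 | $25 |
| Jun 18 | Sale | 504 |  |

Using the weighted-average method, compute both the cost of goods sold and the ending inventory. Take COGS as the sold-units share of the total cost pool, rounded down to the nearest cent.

COGS = $9,795.11; ending inventory = $20,289.89

Jun 18, sell 504: 504/1548 × $30,085.00 → $9,795.11
Ending inventory (cost pool remaining) = $20,289.89
Check: goods available $30,085.00 = COGS $9,795.11 + ending $20,289.89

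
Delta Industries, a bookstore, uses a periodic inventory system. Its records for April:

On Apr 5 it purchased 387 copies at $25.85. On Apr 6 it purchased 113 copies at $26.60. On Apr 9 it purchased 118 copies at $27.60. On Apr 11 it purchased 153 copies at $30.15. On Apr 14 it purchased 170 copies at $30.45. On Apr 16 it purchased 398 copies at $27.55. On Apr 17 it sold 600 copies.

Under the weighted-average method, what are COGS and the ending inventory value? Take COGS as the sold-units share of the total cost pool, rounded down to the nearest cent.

Apr 17, sell 600: 600/1339 × $37,020.90 → $16,588.90
Ending inventory (cost pool remaining) = $20,432.00

COGS = $16,588.90; ending inventory = $20,432.00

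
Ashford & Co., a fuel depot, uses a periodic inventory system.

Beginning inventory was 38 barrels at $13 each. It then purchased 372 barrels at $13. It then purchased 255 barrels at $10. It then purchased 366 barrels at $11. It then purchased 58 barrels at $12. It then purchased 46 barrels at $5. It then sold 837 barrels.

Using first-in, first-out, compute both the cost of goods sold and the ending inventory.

COGS = $9,772; ending inventory = $3,060

Sale 1 (837) [FIFO — oldest first]: 38 @ $13 + 372 @ $13 + 255 @ $10 + 172 @ $11 = $9,772
Ending inventory: 194 @ $11 + 58 @ $12 + 46 @ $5 = $3,060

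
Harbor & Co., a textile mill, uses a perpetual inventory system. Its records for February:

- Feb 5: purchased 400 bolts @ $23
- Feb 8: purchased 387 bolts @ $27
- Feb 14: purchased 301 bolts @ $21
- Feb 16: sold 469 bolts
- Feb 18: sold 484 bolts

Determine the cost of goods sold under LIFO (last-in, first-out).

Feb 16, 469 sold [LIFO — newest first]: 301 @ $21 + 168 @ $27 = $10,857
Feb 18, 484 sold [LIFO — newest first]: 219 @ $27 + 265 @ $23 = $12,008
Total COGS = $10,857 + $12,008 = $22,865
Ending inventory: 135 @ $23 = $3,105
Check: goods available $25,970 = COGS $22,865 + ending $3,105

COGS = $22,865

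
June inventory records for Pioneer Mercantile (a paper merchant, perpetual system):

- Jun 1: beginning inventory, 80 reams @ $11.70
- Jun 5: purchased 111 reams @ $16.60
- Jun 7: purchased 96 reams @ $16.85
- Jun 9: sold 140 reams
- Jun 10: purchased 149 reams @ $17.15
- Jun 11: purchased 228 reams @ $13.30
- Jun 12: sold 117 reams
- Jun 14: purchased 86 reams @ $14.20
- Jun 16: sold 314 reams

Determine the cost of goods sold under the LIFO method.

COGS = $8,608.15

Jun 9, 140 sold [LIFO — newest first]: 96 @ $16.85 + 44 @ $16.60 = $2,348.00
Jun 12, 117 sold [LIFO — newest first]: 117 @ $13.30 = $1,556.10
Jun 16, 314 sold [LIFO — newest first]: 86 @ $14.20 + 111 @ $13.30 + 117 @ $17.15 = $4,704.05
Total COGS = $2,348.00 + $1,556.10 + $4,704.05 = $8,608.15
Ending inventory: 80 @ $11.70 + 67 @ $16.60 + 32 @ $17.15 = $2,597.00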